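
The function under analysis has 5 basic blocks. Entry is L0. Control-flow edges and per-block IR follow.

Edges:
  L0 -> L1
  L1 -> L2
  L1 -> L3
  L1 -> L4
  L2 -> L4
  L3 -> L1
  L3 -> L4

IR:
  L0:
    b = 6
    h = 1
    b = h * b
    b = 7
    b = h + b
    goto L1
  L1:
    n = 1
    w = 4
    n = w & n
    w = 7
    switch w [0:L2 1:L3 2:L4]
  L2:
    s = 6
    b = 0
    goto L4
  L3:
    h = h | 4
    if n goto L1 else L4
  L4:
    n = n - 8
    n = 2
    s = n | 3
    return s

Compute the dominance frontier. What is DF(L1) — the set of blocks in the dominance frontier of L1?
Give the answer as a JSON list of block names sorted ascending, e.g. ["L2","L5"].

Answer: ["L1"]

Working:
idom tree: L1←L0 L2←L1 L3←L1 L4←L1
Join-block Dom:
  L1: preds {L0,L3}: {L0} ∩ {L0,L1,L3} = {L0}; idom=L0
  L4: preds {L1,L2,L3}: {L0,L1} ∩ {L0,L1,L2} ∩ {L0,L1,L3} = {L0,L1}; idom=L1

Frontier:
  L1←L0: walk · to L0
  L1←L3: walk L3→L1 to L0
  L4←L1: walk · to L1
  L4←L2: walk L2 to L1
  L4←L3: walk L3 to L1
  L0 → ∅
  L1 → {L1}
  L2 → {L4}
  L3 → {L1,L4}
  L4 → ∅

DF(L1) = ["L1"]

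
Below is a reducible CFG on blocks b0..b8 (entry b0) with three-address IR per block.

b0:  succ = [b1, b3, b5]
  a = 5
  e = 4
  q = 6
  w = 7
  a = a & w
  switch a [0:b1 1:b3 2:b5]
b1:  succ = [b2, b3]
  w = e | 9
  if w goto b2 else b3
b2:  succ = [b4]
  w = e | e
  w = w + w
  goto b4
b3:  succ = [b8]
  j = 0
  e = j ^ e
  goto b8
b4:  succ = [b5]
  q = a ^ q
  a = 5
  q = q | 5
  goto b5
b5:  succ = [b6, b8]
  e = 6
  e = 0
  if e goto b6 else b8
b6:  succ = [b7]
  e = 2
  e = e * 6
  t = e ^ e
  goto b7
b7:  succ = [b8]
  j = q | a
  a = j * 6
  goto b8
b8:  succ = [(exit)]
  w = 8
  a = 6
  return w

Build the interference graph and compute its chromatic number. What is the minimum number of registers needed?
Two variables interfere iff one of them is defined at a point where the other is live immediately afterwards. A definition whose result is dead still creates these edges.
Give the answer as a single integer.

Per-block:
  b0 def {a,e,q,w} use ∅
  b1 def {w} use {e}
  b2 def {w} use {e}
  b3 def {e,j} use {e}
  b4 def {a,q} use {a,q}
  b5 def {e} use ∅
  b6 def {e,t} use ∅
  b7 def {a,j} use {a,q}
  b8 def {a,w} use ∅

Live sets:
  live b0: ∅→{a,e,q}
  live b1: {a,e,q}→{a,e,q}
  live b2: {a,e,q}→{a,q}
  live b3: {e}→∅
  live b4: {a,q}→{a,q}
  live b5: {a,q}→{a,q}
  live b6: {a,q}→{a,q}
  live b7: {a,q}→∅
  live b8: ∅→∅

Interference:
  a — {e,q,t,w}
  e — {a,j,q,w}
  j — {e}
  q — {a,e,t,w}
  t — {a,q}
  w — {a,e,q}

Colouring:
  clique {a,e,q,w} ⇒ need ≥ 4
  4-colouring: r0={a,j}  r1={e,t}  r2={q}  r3={w}
  χ = 4

Answer: 4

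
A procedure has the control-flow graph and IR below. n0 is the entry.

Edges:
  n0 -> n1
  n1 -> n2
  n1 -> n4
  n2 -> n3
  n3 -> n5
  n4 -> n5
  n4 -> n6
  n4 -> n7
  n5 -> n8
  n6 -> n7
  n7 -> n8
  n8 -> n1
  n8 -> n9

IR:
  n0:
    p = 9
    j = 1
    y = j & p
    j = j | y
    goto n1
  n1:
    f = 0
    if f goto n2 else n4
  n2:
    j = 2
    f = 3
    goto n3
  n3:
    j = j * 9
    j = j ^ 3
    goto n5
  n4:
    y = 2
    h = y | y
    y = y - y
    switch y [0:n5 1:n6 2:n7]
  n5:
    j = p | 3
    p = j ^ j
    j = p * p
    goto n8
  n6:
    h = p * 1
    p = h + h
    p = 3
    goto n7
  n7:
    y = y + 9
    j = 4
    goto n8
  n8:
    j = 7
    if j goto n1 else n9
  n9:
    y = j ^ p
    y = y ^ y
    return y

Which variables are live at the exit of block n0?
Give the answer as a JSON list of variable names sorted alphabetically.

Answer: ["p"]

Working:
def/use:
  n0: {j,p,y} / ∅
  n1: {f} / ∅
  n2: {f,j} / ∅
  n3: {j} / {j}
  n4: {h,y} / ∅
  n5: {j,p} / {p}
  n6: {h,p} / {p}
  n7: {j,y} / {y}
  n8: {j} / ∅
  n9: {y} / {j,p}

Live sets:
  live n0: ∅→{p}
  live n1: {p}→{p}
  live n2: {p}→{j,p}
  live n3: {j,p}→{p}
  live n4: {p}→{p,y}
  live n5: {p}→{p}
  live n6: {p,y}→{p,y}
  live n7: {p,y}→{p}
  live n8: {p}→{j,p}
  live n9: {j,p}→∅

live-out(n0) = ["p"]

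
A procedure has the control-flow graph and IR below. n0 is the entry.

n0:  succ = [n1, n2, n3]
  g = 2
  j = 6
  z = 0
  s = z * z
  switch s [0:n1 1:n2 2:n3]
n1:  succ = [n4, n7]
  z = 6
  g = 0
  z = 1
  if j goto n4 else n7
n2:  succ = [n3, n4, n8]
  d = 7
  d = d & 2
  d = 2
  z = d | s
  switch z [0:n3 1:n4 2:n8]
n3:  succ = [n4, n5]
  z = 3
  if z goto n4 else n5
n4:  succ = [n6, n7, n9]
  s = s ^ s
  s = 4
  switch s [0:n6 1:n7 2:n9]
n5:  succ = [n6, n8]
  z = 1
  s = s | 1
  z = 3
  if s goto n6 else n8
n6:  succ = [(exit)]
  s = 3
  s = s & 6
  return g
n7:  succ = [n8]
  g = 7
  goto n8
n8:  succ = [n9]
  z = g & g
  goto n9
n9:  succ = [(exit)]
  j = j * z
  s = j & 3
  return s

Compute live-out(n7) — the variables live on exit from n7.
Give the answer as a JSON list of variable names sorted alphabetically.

Per-block:
  n0: {g,j,s,z} / ∅
  n1: {g,z} / {j}
  n2: {d,z} / {s}
  n3: {z} / ∅
  n4: {s} / {s}
  n5: {s,z} / {s}
  n6: {s} / {g}
  n7: {g} / ∅
  n8: {z} / {g}
  n9: {j,s} / {j,z}

Live sets:
  n0 li=∅ lo={g,j,s}
  n1 li={j,s} lo={g,j,s,z}
  n2 li={g,j,s} lo={g,j,s,z}
  n3 li={g,j,s} lo={g,j,s,z}
  n4 li={g,j,s,z} lo={g,j,z}
  n5 li={g,j,s} lo={g,j}
  n6 li={g} lo=∅
  n7 li={j} lo={g,j}
  n8 li={g,j} lo={j,z}
  n9 li={j,z} lo=∅

live-out(n7) = ["g", "j"]

Answer: ["g", "j"]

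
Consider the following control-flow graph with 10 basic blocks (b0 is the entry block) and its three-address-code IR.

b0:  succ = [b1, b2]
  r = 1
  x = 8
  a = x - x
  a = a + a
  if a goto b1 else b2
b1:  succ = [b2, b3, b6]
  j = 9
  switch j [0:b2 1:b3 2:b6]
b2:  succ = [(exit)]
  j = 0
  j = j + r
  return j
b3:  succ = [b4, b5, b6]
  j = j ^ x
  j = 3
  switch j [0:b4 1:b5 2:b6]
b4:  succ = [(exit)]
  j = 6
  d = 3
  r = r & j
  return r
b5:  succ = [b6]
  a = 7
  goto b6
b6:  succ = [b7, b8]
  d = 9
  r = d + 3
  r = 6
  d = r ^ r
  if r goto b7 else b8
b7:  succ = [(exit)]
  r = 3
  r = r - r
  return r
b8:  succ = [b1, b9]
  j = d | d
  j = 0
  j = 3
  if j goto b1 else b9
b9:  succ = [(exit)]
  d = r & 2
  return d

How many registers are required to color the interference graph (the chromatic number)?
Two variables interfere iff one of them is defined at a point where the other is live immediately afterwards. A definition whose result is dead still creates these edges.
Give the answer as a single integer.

def/use:
  b0: def={a,r,x} ue=∅
  b1: def={j} ue=∅
  b2: def={j} ue={r}
  b3: def={j} ue={j,x}
  b4: def={d,j,r} ue={r}
  b5: def={a} ue=∅
  b6: def={d,r} ue=∅
  b7: def={r} ue=∅
  b8: def={j} ue={d}
  b9: def={d} ue={r}

Backward fixpoint:
  live b0: ∅→{r,x}
  live b1: {r,x}→{j,r,x}
  live b2: {r}→∅
  live b3: {j,r,x}→{r,x}
  live b4: {r}→∅
  live b5: {x}→{x}
  live b6: {x}→{d,r,x}
  live b7: ∅→∅
  live b8: {d,r,x}→{r,x}
  live b9: {r}→∅

Interference:
  a: {r,x}
  d: {j,r,x}
  j: {d,r,x}
  r: {a,d,j,x}
  x: {a,d,j,r}

Chromatic number:
  {d,j,r,x} pairwise interfere (4-clique) ⇒ χ ≥ 4
  assign a→c2 d→c2 j→c3 r→c0 x→c1 — no edge inside a register ⇒ χ ≤ 4
  χ = 4

Answer: 4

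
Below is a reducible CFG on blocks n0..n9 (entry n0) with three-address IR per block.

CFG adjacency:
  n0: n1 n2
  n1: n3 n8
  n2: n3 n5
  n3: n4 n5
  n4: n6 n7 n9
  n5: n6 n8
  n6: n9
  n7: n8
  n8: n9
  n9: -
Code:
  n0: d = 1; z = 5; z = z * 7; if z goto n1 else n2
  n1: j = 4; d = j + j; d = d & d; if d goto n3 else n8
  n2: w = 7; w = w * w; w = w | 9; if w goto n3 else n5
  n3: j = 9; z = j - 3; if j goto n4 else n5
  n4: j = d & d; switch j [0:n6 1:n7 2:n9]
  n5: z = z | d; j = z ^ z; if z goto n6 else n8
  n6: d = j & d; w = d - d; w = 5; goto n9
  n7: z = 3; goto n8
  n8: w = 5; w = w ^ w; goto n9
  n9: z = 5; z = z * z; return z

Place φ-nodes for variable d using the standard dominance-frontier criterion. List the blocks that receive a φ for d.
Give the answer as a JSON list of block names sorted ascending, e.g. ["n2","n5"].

idom tree: n1←n0 n2←n0 n3←n0 n4←n3 n5←n0 n6←n0 n7←n4 n8←n0 n9←n0
Join-block Dom:
  n3: preds {n1,n2}: {n0,n1} ∩ {n0,n2} = {n0}; idom=n0
  n5: preds {n2,n3}: {n0,n2} ∩ {n0,n3} = {n0}; idom=n0
  n6: preds {n4,n5}: {n0,n3,n4} ∩ {n0,n5} = {n0}; idom=n0
  n8: preds {n1,n5,n7}: {n0,n1} ∩ {n0,n5} ∩ {n0,n3,n4,n7} = {n0}; idom=n0
  n9: preds {n4,n6,n8}: {n0,n3,n4} ∩ {n0,n6} ∩ {n0,n8} = {n0}; idom=n0

DF derivation:
  n3←n1: walk n1 to n0
  n3←n2: walk n2 to n0
  n5←n2: walk n2 to n0
  n5←n3: walk n3 to n0
  n6←n4: walk n4→n3 to n0
  n6←n5: walk n5 to n0
  n8←n1: walk n1 to n0
  n8←n5: walk n5 to n0
  n8←n7: walk n7→n4→n3 to n0
  n9←n4: walk n4→n3 to n0
  n9←n6: walk n6 to n0
  n9←n8: walk n8 to n0
  n0 → ∅
  n1 → {n3,n8}
  n2 → {n3,n5}
  n3 → {n5,n6,n8,n9}
  n4 → {n6,n8,n9}
  n5 → {n6,n8}
  n6 → {n9}
  n7 → {n8}
  n8 → {n9}
  n9 → ∅

φ for d: defs {n0,n1,n6}
  DF⁺ = {n3,n5,n6,n8,n9}

Answer: ["n3", "n5", "n6", "n8", "n9"]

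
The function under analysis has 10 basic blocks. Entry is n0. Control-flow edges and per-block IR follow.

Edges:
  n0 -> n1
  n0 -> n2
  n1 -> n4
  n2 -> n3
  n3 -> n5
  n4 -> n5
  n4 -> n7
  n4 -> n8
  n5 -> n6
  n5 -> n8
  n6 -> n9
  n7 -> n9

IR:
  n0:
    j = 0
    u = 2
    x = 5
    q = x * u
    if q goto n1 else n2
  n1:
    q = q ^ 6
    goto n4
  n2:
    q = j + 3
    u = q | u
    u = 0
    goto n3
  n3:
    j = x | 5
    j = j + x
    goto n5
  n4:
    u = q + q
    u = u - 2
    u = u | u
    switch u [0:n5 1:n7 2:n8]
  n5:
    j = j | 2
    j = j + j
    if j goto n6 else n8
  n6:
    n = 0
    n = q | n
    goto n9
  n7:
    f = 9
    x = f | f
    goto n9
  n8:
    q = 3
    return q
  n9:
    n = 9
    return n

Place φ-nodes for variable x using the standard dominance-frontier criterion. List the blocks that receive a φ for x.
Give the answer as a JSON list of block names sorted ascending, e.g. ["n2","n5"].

Answer: ["n9"]

Derivation:
idom tree: n1←n0 n2←n0 n3←n2 n4←n1 n5←n0 n6←n5 n7←n4 n8←n0 n9←n0
Dom∩ at merges:
  n5: preds {n3,n4}: {n0,n2,n3} ∩ {n0,n1,n4} = {n0}; idom=n0
  n8: preds {n4,n5}: {n0,n1,n4} ∩ {n0,n5} = {n0}; idom=n0
  n9: preds {n6,n7}: {n0,n5,n6} ∩ {n0,n1,n4,n7} = {n0}; idom=n0

Frontier:
  n5←n3: walk n3→n2 to n0
  n5←n4: walk n4→n1 to n0
  n8←n4: walk n4→n1 to n0
  n8←n5: walk n5 to n0
  n9←n6: walk n6→n5 to n0
  n9←n7: walk n7→n4→n1 to n0
  n0: DF=∅
  n1: DF={n5,n8,n9}
  n2: DF={n5}
  n3: DF={n5}
  n4: DF={n5,n8,n9}
  n5: DF={n8,n9}
  n6: DF={n9}
  n7: DF={n9}
  n8: DF=∅
  n9: DF=∅

φ for x: defs {n0,n7}
  DF⁺ = {n9}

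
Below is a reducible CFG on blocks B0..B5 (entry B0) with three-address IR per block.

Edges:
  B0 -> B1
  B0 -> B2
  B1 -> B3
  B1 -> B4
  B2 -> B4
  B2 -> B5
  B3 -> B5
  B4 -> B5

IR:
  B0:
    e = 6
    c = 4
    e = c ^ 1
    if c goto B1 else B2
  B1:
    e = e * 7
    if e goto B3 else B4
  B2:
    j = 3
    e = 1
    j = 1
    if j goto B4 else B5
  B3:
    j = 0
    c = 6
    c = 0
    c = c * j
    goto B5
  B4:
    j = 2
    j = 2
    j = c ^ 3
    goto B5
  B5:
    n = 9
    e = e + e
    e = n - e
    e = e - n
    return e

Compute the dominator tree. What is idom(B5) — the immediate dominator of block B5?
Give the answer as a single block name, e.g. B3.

Answer: B0

Analysis:
idom tree: B1←B0 B2←B0 B3←B1 B4←B0 B5←B0
Join-block Dom:
  B4: preds {B1,B2}: {B0,B1} ∩ {B0,B2} = {B0}; idom=B0
  B5: preds {B2,B3,B4}: {B0,B2} ∩ {B0,B1,B3} ∩ {B0,B4} = {B0}; idom=B0

idom(B5) = B0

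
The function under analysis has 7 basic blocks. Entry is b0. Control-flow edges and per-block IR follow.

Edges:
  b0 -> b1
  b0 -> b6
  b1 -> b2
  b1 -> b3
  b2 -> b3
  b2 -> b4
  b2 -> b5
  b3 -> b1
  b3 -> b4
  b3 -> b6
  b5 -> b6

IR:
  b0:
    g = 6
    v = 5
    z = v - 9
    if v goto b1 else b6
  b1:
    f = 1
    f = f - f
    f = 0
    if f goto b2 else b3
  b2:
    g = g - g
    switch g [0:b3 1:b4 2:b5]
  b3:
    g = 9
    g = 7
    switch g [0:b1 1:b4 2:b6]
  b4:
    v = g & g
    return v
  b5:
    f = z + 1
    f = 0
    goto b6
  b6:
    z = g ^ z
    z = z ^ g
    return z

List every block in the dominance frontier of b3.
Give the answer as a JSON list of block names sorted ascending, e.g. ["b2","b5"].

idom tree: b1←b0 b2←b1 b3←b1 b4←b1 b5←b2 b6←b0
Join-block Dom:
  b1: preds {b0,b3}: {b0} ∩ {b0,b1,b3} = {b0}; idom=b0
  b3: preds {b1,b2}: {b0,b1} ∩ {b0,b1,b2} = {b0,b1}; idom=b1
  b4: preds {b2,b3}: {b0,b1,b2} ∩ {b0,b1,b3} = {b0,b1}; idom=b1
  b6: preds {b0,b3,b5}: {b0} ∩ {b0,b1,b3} ∩ {b0,b1,b2,b5} = {b0}; idom=b0

DF derivation:
  b1←b0: walk · to b0
  b1←b3: walk b3→b1 to b0
  b3←b1: walk · to b1
  b3←b2: walk b2 to b1
  b4←b2: walk b2 to b1
  b4←b3: walk b3 to b1
  b6←b0: walk · to b0
  b6←b3: walk b3→b1 to b0
  b6←b5: walk b5→b2→b1 to b0
  b0: DF=∅
  b1: DF={b1,b6}
  b2: DF={b3,b4,b6}
  b3: DF={b1,b4,b6}
  b4: DF=∅
  b5: DF={b6}
  b6: DF=∅

DF(b3) = ["b1", "b4", "b6"]

Answer: ["b1", "b4", "b6"]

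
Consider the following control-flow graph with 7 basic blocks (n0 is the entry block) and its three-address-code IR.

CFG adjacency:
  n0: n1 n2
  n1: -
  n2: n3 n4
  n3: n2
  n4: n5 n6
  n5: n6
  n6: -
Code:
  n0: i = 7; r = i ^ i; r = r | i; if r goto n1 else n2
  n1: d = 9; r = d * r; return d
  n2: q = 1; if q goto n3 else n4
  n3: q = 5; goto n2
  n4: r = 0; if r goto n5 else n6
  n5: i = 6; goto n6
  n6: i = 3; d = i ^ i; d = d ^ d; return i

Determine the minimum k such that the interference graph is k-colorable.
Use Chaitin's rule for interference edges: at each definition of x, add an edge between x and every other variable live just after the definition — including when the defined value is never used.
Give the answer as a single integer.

Answer: 3

Derivation:
Per-block:
  n0: def={i,r} ue=∅
  n1: def={d,r} ue={r}
  n2: def={q} ue=∅
  n3: def={q} ue=∅
  n4: def={r} ue=∅
  n5: def={i} ue=∅
  n6: def={d,i} ue=∅

Live sets:
  live n0: ∅→{r}
  live n1: {r}→∅
  live n2: ∅→∅
  live n3: ∅→∅
  live n4: ∅→∅
  live n5: ∅→∅
  live n6: ∅→∅

Conflict graph:
  d: {i,r}
  i: {d,r}
  q: ∅
  r: {d,i}

Chromatic number:
  lower bound: {d,i,r} mutually conflict ⇒ χ ≥ 3
  3-colouring: R0={d,q}  R1={i}  R2={r}
  χ = 3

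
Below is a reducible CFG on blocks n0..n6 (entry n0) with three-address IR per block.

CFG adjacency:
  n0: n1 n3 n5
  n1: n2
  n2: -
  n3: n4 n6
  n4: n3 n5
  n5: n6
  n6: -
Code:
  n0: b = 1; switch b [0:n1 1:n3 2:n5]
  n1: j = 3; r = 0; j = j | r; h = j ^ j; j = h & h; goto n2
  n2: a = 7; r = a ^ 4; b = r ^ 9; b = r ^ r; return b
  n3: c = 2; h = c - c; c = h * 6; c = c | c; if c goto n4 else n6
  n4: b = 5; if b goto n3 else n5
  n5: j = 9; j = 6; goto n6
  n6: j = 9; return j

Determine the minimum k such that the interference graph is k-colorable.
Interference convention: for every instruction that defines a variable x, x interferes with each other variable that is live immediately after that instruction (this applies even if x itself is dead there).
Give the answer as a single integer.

Answer: 2

Working:
def/use:
  n0 def {b} use ∅
  n1 def {h,j,r} use ∅
  n2 def {a,b,r} use ∅
  n3 def {c,h} use ∅
  n4 def {b} use ∅
  n5 def {j} use ∅
  n6 def {j} use ∅

Backward fixpoint:
  live n0: ∅→∅
  live n1: ∅→∅
  live n2: ∅→∅
  live n3: ∅→∅
  live n4: ∅→∅
  live n5: ∅→∅
  live n6: ∅→∅

Interfere edges:
  a↔∅
  b↔{r}
  c↔∅
  h↔∅
  j↔{r}
  r↔{b,j}

Chromatic number:
  lower bound: {b,r} mutually conflict ⇒ χ ≥ 2
  2-colouring: r0={a,c,h,r}  r1={b,j}
  χ = 2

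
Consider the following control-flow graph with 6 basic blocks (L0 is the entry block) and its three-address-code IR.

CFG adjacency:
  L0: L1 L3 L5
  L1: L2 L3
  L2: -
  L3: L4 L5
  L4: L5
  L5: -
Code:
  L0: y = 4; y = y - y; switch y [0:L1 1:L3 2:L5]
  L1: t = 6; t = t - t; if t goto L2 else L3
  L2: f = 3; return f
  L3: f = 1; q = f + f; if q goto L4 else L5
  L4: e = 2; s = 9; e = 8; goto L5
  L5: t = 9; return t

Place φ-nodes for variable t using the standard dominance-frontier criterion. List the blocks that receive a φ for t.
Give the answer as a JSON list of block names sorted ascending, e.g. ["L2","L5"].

idom tree: L1←L0 L2←L1 L3←L0 L4←L3 L5←L0
Dom at joins:
  L3: preds {L0,L1}: {L0} ∩ {L0,L1} = {L0}; idom=L0
  L5: preds {L0,L3,L4}: {L0} ∩ {L0,L3} ∩ {L0,L3,L4} = {L0}; idom=L0

DF derivation:
  join L3 pred L0: · stop@L0
  join L3 pred L1: L1 stop@L0
  join L5 pred L0: · stop@L0
  join L5 pred L3: L3 stop@L0
  join L5 pred L4: L4→L3 stop@L0
  DF(L0)=∅
  DF(L1)={L3}
  DF(L2)=∅
  DF(L3)={L5}
  DF(L4)={L5}
  DF(L5)=∅

φ for t: defs {L1,L5}
  DF⁺ = {L3,L5}

Answer: ["L3", "L5"]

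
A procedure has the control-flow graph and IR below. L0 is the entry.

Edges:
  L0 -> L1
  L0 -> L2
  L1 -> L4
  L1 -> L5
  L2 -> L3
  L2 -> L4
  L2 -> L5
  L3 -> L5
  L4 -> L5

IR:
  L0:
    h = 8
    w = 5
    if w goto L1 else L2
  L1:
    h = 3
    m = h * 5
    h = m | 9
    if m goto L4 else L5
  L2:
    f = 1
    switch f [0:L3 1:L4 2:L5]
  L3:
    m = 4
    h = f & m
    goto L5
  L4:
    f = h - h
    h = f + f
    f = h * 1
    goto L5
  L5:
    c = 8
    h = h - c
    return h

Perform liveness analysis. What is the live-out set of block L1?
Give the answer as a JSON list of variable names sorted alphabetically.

def/use:
  L0: def={h,w} ue=∅
  L1: def={h,m} ue=∅
  L2: def={f} ue=∅
  L3: def={h,m} ue={f}
  L4: def={f,h} ue={h}
  L5: def={c,h} ue={h}

Live sets:
  L0 li=∅ lo={h}
  L1 li=∅ lo={h}
  L2 li={h} lo={f,h}
  L3 li={f} lo={h}
  L4 li={h} lo={h}
  L5 li={h} lo=∅

live-out(L1) = ["h"]

Answer: ["h"]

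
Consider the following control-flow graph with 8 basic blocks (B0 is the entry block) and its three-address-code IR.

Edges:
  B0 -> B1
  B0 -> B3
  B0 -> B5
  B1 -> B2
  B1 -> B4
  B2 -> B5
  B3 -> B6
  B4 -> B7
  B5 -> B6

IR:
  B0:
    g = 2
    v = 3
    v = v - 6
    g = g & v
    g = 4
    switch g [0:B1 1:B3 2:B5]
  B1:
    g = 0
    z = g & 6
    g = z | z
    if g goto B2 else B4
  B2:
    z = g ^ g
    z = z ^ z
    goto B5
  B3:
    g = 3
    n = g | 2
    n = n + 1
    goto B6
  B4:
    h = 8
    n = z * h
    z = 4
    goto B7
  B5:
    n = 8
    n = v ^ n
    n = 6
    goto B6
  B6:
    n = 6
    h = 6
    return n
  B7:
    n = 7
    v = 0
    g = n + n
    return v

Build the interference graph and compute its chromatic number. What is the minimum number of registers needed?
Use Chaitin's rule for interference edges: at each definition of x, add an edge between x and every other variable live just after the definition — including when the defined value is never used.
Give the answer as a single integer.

Per-block:
  B0 def {g,v} use ∅
  B1 def {g,z} use ∅
  B2 def {z} use {g}
  B3 def {g,n} use ∅
  B4 def {h,n,z} use {z}
  B5 def {n} use {v}
  B6 def {h,n} use ∅
  B7 def {g,n,v} use ∅

Backward fixpoint:
  live B0: ∅→{v}
  live B1: {v}→{g,v,z}
  live B2: {g,v}→{v}
  live B3: ∅→∅
  live B4: {z}→∅
  live B5: {v}→∅
  live B6: ∅→∅
  live B7: ∅→∅

Interfere edges:
  g: {v,z}
  h: {n,z}
  n: {h,v}
  v: {g,n,z}
  z: {g,h,v}

Registers:
  {g,v,z} pairwise interfere (3-clique) ⇒ χ ≥ 3
  assign g→r2 h→r0 n→r1 v→r0 z→r1 — no edge inside a register ⇒ χ ≤ 3
  χ = 3

Answer: 3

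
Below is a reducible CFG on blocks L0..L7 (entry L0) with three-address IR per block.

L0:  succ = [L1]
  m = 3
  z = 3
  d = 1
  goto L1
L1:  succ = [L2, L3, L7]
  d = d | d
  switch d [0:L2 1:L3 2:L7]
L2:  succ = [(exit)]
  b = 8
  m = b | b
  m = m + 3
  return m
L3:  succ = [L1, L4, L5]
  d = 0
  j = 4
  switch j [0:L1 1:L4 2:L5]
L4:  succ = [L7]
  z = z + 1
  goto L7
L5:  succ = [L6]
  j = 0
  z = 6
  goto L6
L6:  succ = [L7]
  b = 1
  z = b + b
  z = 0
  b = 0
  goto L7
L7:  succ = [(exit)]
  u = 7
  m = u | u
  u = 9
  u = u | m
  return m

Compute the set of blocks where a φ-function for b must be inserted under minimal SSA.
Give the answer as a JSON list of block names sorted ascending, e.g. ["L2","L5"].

idom tree: L1←L0 L2←L1 L3←L1 L4←L3 L5←L3 L6←L5 L7←L1
Dom at joins:
  L1: preds {L0,L3}: {L0} ∩ {L0,L1,L3} = {L0}; idom=L0
  L7: preds {L1,L4,L6}: {L0,L1} ∩ {L0,L1,L3,L4} ∩ {L0,L1,L3,L5,L6} = {L0,L1}; idom=L1

DF derivation:
  L1←L0: walk · to L0
  L1←L3: walk L3→L1 to L0
  L7←L1: walk · to L1
  L7←L4: walk L4→L3 to L1
  L7←L6: walk L6→L5→L3 to L1
  L0: DF=∅
  L1: DF={L1}
  L2: DF=∅
  L3: DF={L1,L7}
  L4: DF={L7}
  L5: DF={L7}
  L6: DF={L7}
  L7: DF=∅

φ for b: defs {L2,L6}
  DF⁺ = {L7}

Answer: ["L7"]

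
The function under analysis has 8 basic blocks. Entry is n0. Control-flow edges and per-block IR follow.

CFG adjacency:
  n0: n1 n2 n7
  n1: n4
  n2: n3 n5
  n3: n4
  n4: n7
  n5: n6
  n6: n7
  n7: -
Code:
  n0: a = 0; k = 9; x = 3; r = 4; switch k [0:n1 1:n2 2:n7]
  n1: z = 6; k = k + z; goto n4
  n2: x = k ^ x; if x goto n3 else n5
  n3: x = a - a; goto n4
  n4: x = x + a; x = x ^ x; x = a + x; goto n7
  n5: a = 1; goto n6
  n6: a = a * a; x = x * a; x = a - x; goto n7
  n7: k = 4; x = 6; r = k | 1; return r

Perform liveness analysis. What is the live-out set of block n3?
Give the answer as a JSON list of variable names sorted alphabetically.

Answer: ["a", "x"]

Working:
def/use:
  n0 def {a,k,r,x} use ∅
  n1 def {k,z} use {k}
  n2 def {x} use {k,x}
  n3 def {x} use {a}
  n4 def {x} use {a,x}
  n5 def {a} use ∅
  n6 def {a,x} use {a,x}
  n7 def {k,r,x} use ∅

Backward fixpoint:
  n0: in=∅ out={a,k,x}
  n1: in={a,k,x} out={a,x}
  n2: in={a,k,x} out={a,x}
  n3: in={a} out={a,x}
  n4: in={a,x} out=∅
  n5: in={x} out={a,x}
  n6: in={a,x} out=∅
  n7: in=∅ out=∅

live-out(n3) = ["a", "x"]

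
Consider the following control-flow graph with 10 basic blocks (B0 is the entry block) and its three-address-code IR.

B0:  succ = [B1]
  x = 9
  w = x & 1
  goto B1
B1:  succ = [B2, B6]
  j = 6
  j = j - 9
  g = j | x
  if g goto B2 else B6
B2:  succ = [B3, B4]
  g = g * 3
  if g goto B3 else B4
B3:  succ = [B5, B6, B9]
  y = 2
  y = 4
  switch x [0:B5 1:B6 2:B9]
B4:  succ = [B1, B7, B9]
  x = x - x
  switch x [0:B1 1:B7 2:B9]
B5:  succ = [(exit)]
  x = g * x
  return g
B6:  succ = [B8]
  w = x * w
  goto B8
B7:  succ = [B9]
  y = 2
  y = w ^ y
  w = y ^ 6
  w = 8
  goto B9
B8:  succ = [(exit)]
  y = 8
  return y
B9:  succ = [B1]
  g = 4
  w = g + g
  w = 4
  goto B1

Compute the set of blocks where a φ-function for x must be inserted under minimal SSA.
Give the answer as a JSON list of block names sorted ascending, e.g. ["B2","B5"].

Answer: ["B1", "B9"]

Working:
idom tree: B1←B0 B2←B1 B3←B2 B4←B2 B5←B3 B6←B1 B7←B4 B8←B6 B9←B2
Dom at joins:
  B1: preds {B0,B4,B9}: {B0} ∩ {B0,B1,B2,B4} ∩ {B0,B1,B2,B9} = {B0}; idom=B0
  B6: preds {B1,B3}: {B0,B1} ∩ {B0,B1,B2,B3} = {B0,B1}; idom=B1
  B9: preds {B3,B4,B7}: {B0,B1,B2,B3} ∩ {B0,B1,B2,B4} ∩ {B0,B1,B2,B4,B7} = {B0,B1,B2}; idom=B2

DF derivation:
  B1←B0: walk · to B0
  B1←B4: walk B4→B2→B1 to B0
  B1←B9: walk B9→B2→B1 to B0
  B6←B1: walk · to B1
  B6←B3: walk B3→B2 to B1
  B9←B3: walk B3 to B2
  B9←B4: walk B4 to B2
  B9←B7: walk B7→B4 to B2
  B0 → ∅
  B1 → {B1}
  B2 → {B1,B6}
  B3 → {B6,B9}
  B4 → {B1,B9}
  B5 → ∅
  B6 → ∅
  B7 → {B9}
  B8 → ∅
  B9 → {B1}

φ for x: defs {B0,B4,B5}
  DF⁺ = {B1,B9}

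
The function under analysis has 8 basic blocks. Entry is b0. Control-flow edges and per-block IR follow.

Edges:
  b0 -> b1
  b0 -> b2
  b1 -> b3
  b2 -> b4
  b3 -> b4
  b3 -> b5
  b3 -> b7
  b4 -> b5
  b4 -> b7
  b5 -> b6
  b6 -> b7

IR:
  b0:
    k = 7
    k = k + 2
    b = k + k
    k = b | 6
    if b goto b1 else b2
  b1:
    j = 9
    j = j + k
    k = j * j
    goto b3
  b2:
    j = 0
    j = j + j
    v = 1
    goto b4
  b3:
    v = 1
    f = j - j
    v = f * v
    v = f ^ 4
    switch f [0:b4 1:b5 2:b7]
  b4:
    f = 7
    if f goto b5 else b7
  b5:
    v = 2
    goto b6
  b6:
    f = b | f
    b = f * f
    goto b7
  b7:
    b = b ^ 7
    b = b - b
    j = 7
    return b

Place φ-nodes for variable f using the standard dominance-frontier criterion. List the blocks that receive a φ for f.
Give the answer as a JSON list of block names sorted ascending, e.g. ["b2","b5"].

idom tree: b1←b0 b2←b0 b3←b1 b4←b0 b5←b0 b6←b5 b7←b0
Join-block Dom:
  b4: preds {b2,b3}: {b0,b2} ∩ {b0,b1,b3} = {b0}; idom=b0
  b5: preds {b3,b4}: {b0,b1,b3} ∩ {b0,b4} = {b0}; idom=b0
  b7: preds {b3,b4,b6}: {b0,b1,b3} ∩ {b0,b4} ∩ {b0,b5,b6} = {b0}; idom=b0

Frontier:
  join b4 pred b2: b2 stop@b0
  join b4 pred b3: b3→b1 stop@b0
  join b5 pred b3: b3→b1 stop@b0
  join b5 pred b4: b4 stop@b0
  join b7 pred b3: b3→b1 stop@b0
  join b7 pred b4: b4 stop@b0
  join b7 pred b6: b6→b5 stop@b0
  b0 → ∅
  b1 → {b4,b5,b7}
  b2 → {b4}
  b3 → {b4,b5,b7}
  b4 → {b5,b7}
  b5 → {b7}
  b6 → {b7}
  b7 → ∅

φ for f: defs {b3,b4,b6}
  DF⁺ = {b4,b5,b7}

Answer: ["b4", "b5", "b7"]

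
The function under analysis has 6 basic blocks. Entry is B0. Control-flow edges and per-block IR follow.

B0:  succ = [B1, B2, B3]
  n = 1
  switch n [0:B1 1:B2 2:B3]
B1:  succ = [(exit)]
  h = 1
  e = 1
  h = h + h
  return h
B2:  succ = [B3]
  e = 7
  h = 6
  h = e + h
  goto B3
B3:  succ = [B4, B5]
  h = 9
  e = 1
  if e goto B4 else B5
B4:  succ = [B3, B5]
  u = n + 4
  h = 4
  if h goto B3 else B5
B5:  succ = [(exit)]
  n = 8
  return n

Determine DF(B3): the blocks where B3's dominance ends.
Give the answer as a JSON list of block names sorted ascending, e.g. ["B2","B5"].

Answer: ["B3"]

Working:
idom tree: B1←B0 B2←B0 B3←B0 B4←B3 B5←B3
Dom at joins:
  B3: preds {B0,B2,B4}: {B0} ∩ {B0,B2} ∩ {B0,B3,B4} = {B0}; idom=B0
  B5: preds {B3,B4}: {B0,B3} ∩ {B0,B3,B4} = {B0,B3}; idom=B3

Frontier:
  B3←B0: walk · to B0
  B3←B2: walk B2 to B0
  B3←B4: walk B4→B3 to B0
  B5←B3: walk · to B3
  B5←B4: walk B4 to B3
  DF(B0)=∅
  DF(B1)=∅
  DF(B2)={B3}
  DF(B3)={B3}
  DF(B4)={B3,B5}
  DF(B5)=∅

DF(B3) = ["B3"]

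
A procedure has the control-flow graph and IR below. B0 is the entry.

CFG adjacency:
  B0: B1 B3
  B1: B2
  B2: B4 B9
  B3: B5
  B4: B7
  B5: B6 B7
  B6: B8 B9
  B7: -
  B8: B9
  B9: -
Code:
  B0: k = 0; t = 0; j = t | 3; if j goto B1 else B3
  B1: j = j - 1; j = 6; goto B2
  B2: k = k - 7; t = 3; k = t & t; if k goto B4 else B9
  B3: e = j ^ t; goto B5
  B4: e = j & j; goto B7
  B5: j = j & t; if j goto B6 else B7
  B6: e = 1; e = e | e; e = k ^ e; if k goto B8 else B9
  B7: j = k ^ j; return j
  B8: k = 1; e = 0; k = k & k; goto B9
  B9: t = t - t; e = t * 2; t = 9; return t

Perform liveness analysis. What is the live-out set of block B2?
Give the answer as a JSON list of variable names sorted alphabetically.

Answer: ["j", "k", "t"]

Derivation:
Block summaries:
  B0: {j,k,t} / ∅
  B1: {j} / {j}
  B2: {k,t} / {k}
  B3: {e} / {j,t}
  B4: {e} / {j}
  B5: {j} / {j,t}
  B6: {e} / {k}
  B7: {j} / {j,k}
  B8: {e,k} / ∅
  B9: {e,t} / {t}

Liveness:
  live B0: ∅→{j,k,t}
  live B1: {j,k}→{j,k}
  live B2: {j,k}→{j,k,t}
  live B3: {j,k,t}→{j,k,t}
  live B4: {j,k}→{j,k}
  live B5: {j,k,t}→{j,k,t}
  live B6: {k,t}→{t}
  live B7: {j,k}→∅
  live B8: {t}→{t}
  live B9: {t}→∅

live-out(B2) = ["j", "k", "t"]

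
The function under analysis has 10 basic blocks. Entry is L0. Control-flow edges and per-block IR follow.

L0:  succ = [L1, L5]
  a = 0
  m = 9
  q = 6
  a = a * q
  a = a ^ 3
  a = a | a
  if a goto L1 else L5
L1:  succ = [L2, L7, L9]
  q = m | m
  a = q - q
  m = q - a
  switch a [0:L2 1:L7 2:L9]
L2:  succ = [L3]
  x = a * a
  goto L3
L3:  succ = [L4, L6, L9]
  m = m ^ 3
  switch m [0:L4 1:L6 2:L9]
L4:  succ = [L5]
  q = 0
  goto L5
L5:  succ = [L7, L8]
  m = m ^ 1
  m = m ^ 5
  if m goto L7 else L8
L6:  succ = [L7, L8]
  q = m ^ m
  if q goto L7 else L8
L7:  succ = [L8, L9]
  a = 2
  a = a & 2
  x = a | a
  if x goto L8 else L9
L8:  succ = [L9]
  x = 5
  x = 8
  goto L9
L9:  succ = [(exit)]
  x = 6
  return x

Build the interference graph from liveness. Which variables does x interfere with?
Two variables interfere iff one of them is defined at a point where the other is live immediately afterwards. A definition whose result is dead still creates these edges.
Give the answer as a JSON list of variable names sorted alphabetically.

Block summaries:
  L0 def {a,m,q} use ∅
  L1 def {a,m,q} use {m}
  L2 def {x} use {a}
  L3 def {m} use {m}
  L4 def {q} use ∅
  L5 def {m} use {m}
  L6 def {q} use {m}
  L7 def {a,x} use ∅
  L8 def {x} use ∅
  L9 def {x} use ∅

Backward fixpoint:
  L0: in=∅ out={m}
  L1: in={m} out={a,m}
  L2: in={a,m} out={m}
  L3: in={m} out={m}
  L4: in={m} out={m}
  L5: in={m} out=∅
  L6: in={m} out=∅
  L7: in=∅ out=∅
  L8: in=∅ out=∅
  L9: in=∅ out=∅

Interfere edges:
  a↔{m,q}
  m↔{a,q,x}
  q↔{a,m}
  x↔{m}

N(x) = ["m"]

Answer: ["m"]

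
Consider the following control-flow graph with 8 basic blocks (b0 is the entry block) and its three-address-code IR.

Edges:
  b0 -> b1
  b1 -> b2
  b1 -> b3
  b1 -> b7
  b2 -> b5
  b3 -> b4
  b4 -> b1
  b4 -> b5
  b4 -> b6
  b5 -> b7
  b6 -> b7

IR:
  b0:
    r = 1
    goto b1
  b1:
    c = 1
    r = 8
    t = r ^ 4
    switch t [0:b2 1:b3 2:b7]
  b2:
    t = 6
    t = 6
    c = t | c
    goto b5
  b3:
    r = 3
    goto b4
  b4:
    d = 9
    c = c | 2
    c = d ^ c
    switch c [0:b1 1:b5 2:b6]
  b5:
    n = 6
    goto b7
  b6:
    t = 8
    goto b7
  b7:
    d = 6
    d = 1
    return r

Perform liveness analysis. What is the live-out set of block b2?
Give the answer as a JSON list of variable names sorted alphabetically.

Answer: ["r"]

Working:
Block summaries:
  b0 def {r} use ∅
  b1 def {c,r,t} use ∅
  b2 def {c,t} use {c}
  b3 def {r} use ∅
  b4 def {c,d} use {c}
  b5 def {n} use ∅
  b6 def {t} use ∅
  b7 def {d} use {r}

Backward fixpoint:
  b0 li=∅ lo=∅
  b1 li=∅ lo={c,r}
  b2 li={c,r} lo={r}
  b3 li={c} lo={c,r}
  b4 li={c,r} lo={r}
  b5 li={r} lo={r}
  b6 li={r} lo={r}
  b7 li={r} lo=∅

live-out(b2) = ["r"]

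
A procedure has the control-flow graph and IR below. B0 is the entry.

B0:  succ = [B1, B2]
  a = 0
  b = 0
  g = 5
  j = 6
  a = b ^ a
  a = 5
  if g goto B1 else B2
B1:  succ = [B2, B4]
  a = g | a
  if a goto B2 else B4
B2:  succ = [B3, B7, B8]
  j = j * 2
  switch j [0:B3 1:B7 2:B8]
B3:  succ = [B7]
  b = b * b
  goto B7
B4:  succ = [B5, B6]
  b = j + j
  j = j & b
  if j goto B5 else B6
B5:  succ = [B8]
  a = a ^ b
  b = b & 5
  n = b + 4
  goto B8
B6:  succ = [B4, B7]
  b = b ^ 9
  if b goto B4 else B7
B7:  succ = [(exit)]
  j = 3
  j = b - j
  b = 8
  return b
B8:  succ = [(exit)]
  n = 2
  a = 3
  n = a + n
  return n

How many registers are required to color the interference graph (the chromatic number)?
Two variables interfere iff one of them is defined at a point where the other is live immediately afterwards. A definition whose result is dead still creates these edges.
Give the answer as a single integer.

def/use:
  B0: {a,b,g,j} / ∅
  B1: {a} / {a,g}
  B2: {j} / {j}
  B3: {b} / {b}
  B4: {b,j} / {j}
  B5: {a,b,n} / {a,b}
  B6: {b} / {b}
  B7: {b,j} / {b}
  B8: {a,n} / ∅

Backward fixpoint:
  live B0: ∅→{a,b,g,j}
  live B1: {a,b,g,j}→{a,b,j}
  live B2: {b,j}→{b}
  live B3: {b}→{b}
  live B4: {a,j}→{a,b,j}
  live B5: {a,b}→∅
  live B6: {a,b,j}→{a,b,j}
  live B7: {b}→∅
  live B8: ∅→∅

Conflict graph:
  a↔{b,g,j,n}
  b↔{a,g,j}
  g↔{a,b,j}
  j↔{a,b,g}
  n↔{a}

Registers:
  {a,b,g,j} pairwise interfere (4-clique) ⇒ χ ≥ 4
  assign a→c0 b→c1 g→c2 j→c3 n→c1 — no edge inside a register ⇒ χ ≤ 4
  χ = 4

Answer: 4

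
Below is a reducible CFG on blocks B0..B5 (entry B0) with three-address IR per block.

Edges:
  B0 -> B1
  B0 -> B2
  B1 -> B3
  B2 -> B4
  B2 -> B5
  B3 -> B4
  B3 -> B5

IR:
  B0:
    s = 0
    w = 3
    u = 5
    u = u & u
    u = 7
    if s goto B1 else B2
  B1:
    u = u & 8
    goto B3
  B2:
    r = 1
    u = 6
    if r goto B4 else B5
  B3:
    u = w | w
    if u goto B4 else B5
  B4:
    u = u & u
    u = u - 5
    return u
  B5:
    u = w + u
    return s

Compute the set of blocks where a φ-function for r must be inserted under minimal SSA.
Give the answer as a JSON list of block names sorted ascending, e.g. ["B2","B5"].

Answer: ["B4", "B5"]

Derivation:
idom tree: B1←B0 B2←B0 B3←B1 B4←B0 B5←B0
Dom at joins:
  B4: preds {B2,B3}: {B0,B2} ∩ {B0,B1,B3} = {B0}; idom=B0
  B5: preds {B2,B3}: {B0,B2} ∩ {B0,B1,B3} = {B0}; idom=B0

Frontier:
  join B4 pred B2: B2 stop@B0
  join B4 pred B3: B3→B1 stop@B0
  join B5 pred B2: B2 stop@B0
  join B5 pred B3: B3→B1 stop@B0
  B0 → ∅
  B1 → {B4,B5}
  B2 → {B4,B5}
  B3 → {B4,B5}
  B4 → ∅
  B5 → ∅

φ for r: defs {B2}
  DF⁺ = {B4,B5}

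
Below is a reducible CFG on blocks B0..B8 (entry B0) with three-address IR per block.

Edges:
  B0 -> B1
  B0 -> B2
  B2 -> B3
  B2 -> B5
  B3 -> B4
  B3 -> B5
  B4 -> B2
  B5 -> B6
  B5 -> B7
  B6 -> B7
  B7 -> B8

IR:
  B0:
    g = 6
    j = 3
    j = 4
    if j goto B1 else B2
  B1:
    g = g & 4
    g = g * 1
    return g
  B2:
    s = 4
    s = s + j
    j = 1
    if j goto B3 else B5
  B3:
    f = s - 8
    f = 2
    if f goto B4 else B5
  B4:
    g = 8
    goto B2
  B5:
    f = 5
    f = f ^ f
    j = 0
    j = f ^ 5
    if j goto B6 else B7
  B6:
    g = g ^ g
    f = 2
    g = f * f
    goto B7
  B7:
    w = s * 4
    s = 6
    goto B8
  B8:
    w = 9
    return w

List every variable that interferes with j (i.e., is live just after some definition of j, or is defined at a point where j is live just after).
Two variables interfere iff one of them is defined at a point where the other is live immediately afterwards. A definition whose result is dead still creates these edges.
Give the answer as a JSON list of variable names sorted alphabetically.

Answer: ["f", "g", "s"]

Working:
Block summaries:
  B0: def={g,j} ue=∅
  B1: def={g} ue={g}
  B2: def={j,s} ue={j}
  B3: def={f} ue={s}
  B4: def={g} ue=∅
  B5: def={f,j} ue=∅
  B6: def={f,g} ue={g}
  B7: def={s,w} ue={s}
  B8: def={w} ue=∅

Backward fixpoint:
  live B0: ∅→{g,j}
  live B1: {g}→∅
  live B2: {g,j}→{g,j,s}
  live B3: {g,j,s}→{g,j,s}
  live B4: {j}→{g,j}
  live B5: {g,s}→{g,s}
  live B6: {g,s}→{s}
  live B7: {s}→∅
  live B8: ∅→∅

Interfere edges:
  f: {g,j,s}
  g: {f,j,s}
  j: {f,g,s}
  s: {f,g,j}
  w: ∅

N(j) = ["f", "g", "s"]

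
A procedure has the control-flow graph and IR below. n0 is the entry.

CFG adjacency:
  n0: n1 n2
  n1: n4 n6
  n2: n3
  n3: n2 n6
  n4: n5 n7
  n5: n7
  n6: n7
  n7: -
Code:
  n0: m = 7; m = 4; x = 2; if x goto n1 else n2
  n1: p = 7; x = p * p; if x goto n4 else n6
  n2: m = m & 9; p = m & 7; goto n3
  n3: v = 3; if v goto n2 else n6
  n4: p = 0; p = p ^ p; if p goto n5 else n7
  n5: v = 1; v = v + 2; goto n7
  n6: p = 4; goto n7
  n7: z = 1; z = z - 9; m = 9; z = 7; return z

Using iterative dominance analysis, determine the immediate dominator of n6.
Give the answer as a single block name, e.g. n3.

idom tree: n1←n0 n2←n0 n3←n2 n4←n1 n5←n4 n6←n0 n7←n0
Dom∩ at merges:
  n2: preds {n0,n3}: {n0} ∩ {n0,n2,n3} = {n0}; idom=n0
  n6: preds {n1,n3}: {n0,n1} ∩ {n0,n2,n3} = {n0}; idom=n0
  n7: preds {n4,n5,n6}: {n0,n1,n4} ∩ {n0,n1,n4,n5} ∩ {n0,n6} = {n0}; idom=n0

idom(n6) = n0

Answer: n0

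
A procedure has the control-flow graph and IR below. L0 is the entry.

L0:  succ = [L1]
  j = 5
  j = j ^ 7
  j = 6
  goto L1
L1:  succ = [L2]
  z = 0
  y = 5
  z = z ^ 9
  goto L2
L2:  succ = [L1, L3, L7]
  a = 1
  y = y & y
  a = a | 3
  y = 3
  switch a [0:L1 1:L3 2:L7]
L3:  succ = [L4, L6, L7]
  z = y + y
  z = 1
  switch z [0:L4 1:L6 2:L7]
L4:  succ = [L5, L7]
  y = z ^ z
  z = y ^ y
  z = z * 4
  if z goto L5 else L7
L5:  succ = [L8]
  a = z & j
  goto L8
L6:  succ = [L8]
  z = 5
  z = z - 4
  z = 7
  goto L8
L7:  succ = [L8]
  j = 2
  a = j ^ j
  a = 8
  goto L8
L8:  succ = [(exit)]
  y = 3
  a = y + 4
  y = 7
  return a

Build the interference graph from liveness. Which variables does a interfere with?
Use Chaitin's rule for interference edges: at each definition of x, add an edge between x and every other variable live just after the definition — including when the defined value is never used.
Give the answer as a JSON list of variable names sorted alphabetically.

Per-block:
  L0: {j} / ∅
  L1: {y,z} / ∅
  L2: {a,y} / {y}
  L3: {z} / {y}
  L4: {y,z} / {z}
  L5: {a} / {j,z}
  L6: {z} / ∅
  L7: {a,j} / ∅
  L8: {a,y} / ∅

Live sets:
  live L0: ∅→{j}
  live L1: {j}→{j,y}
  live L2: {j,y}→{j,y}
  live L3: {j,y}→{j,z}
  live L4: {j,z}→{j,z}
  live L5: {j,z}→∅
  live L6: ∅→∅
  live L7: ∅→∅
  live L8: ∅→∅

Interference:
  a — {j,y}
  j — {a,y,z}
  y — {a,j,z}
  z — {j,y}

N(a) = ["j", "y"]

Answer: ["j", "y"]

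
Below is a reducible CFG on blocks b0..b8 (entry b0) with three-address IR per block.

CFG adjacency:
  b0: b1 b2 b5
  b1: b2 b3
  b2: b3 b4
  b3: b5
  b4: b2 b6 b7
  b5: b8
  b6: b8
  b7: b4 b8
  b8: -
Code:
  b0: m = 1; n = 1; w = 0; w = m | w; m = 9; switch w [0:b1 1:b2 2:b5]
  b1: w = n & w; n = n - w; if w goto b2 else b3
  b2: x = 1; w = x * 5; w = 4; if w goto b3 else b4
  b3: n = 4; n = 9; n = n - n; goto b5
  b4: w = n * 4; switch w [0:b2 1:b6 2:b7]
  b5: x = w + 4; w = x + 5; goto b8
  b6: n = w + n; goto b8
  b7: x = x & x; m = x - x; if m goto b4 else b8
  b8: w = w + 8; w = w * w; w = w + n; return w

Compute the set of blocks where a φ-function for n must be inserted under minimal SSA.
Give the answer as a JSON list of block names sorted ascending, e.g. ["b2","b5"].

Answer: ["b2", "b3", "b5", "b8"]

Working:
idom tree: b1←b0 b2←b0 b3←b0 b4←b2 b5←b0 b6←b4 b7←b4 b8←b0
Dom at joins:
  b2: preds {b0,b1,b4}: {b0} ∩ {b0,b1} ∩ {b0,b2,b4} = {b0}; idom=b0
  b3: preds {b1,b2}: {b0,b1} ∩ {b0,b2} = {b0}; idom=b0
  b4: preds {b2,b7}: {b0,b2} ∩ {b0,b2,b4,b7} = {b0,b2}; idom=b2
  b5: preds {b0,b3}: {b0} ∩ {b0,b3} = {b0}; idom=b0
  b8: preds {b5,b6,b7}: {b0,b5} ∩ {b0,b2,b4,b6} ∩ {b0,b2,b4,b7} = {b0}; idom=b0

Frontier:
  b2←b0: walk · to b0
  b2←b1: walk b1 to b0
  b2←b4: walk b4→b2 to b0
  b3←b1: walk b1 to b0
  b3←b2: walk b2 to b0
  b4←b2: walk · to b2
  b4←b7: walk b7→b4 to b2
  b5←b0: walk · to b0
  b5←b3: walk b3 to b0
  b8←b5: walk b5 to b0
  b8←b6: walk b6→b4→b2 to b0
  b8←b7: walk b7→b4→b2 to b0
  b0 → ∅
  b1 → {b2,b3}
  b2 → {b2,b3,b8}
  b3 → {b5}
  b4 → {b2,b4,b8}
  b5 → {b8}
  b6 → {b8}
  b7 → {b4,b8}
  b8 → ∅

φ for n: defs {b0,b1,b3,b6}
  DF⁺ = {b2,b3,b5,b8}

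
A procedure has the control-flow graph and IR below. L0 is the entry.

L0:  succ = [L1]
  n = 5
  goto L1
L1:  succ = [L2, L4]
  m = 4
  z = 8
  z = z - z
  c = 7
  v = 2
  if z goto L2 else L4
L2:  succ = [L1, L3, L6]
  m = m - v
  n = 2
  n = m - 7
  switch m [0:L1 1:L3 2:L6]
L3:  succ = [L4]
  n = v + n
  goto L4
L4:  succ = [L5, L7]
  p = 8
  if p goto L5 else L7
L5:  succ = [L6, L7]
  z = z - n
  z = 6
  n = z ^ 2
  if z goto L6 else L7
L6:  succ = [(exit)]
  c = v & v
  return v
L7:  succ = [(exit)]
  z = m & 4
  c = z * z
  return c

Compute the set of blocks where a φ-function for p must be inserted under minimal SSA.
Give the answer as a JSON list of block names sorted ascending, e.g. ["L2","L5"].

Answer: ["L6"]

Analysis:
idom tree: L1←L0 L2←L1 L3←L2 L4←L1 L5←L4 L6←L1 L7←L4
Dom∩ at merges:
  L1: preds {L0,L2}: {L0} ∩ {L0,L1,L2} = {L0}; idom=L0
  L4: preds {L1,L3}: {L0,L1} ∩ {L0,L1,L2,L3} = {L0,L1}; idom=L1
  L6: preds {L2,L5}: {L0,L1,L2} ∩ {L0,L1,L4,L5} = {L0,L1}; idom=L1
  L7: preds {L4,L5}: {L0,L1,L4} ∩ {L0,L1,L4,L5} = {L0,L1,L4}; idom=L4

DF derivation:
  L1←L0: walk · to L0
  L1←L2: walk L2→L1 to L0
  L4←L1: walk · to L1
  L4←L3: walk L3→L2 to L1
  L6←L2: walk L2 to L1
  L6←L5: walk L5→L4 to L1
  L7←L4: walk · to L4
  L7←L5: walk L5 to L4
  DF(L0)=∅
  DF(L1)={L1}
  DF(L2)={L1,L4,L6}
  DF(L3)={L4}
  DF(L4)={L6}
  DF(L5)={L6,L7}
  DF(L6)=∅
  DF(L7)=∅

φ for p: defs {L4}
  DF⁺ = {L6}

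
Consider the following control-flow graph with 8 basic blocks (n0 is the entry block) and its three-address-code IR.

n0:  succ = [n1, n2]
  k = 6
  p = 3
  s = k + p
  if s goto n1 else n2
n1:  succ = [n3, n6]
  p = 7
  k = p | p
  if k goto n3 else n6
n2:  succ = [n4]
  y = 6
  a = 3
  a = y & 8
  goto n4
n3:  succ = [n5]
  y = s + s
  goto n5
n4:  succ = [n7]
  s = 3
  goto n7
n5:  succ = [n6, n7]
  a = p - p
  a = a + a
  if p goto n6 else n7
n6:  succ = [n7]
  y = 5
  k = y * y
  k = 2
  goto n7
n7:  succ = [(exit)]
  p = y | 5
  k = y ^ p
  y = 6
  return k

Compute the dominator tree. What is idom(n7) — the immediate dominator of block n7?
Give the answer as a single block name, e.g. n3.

idom tree: n1←n0 n2←n0 n3←n1 n4←n2 n5←n3 n6←n1 n7←n0
Join-block Dom:
  n6: preds {n1,n5}: {n0,n1} ∩ {n0,n1,n3,n5} = {n0,n1}; idom=n1
  n7: preds {n4,n5,n6}: {n0,n2,n4} ∩ {n0,n1,n3,n5} ∩ {n0,n1,n6} = {n0}; idom=n0

idom(n7) = n0

Answer: n0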